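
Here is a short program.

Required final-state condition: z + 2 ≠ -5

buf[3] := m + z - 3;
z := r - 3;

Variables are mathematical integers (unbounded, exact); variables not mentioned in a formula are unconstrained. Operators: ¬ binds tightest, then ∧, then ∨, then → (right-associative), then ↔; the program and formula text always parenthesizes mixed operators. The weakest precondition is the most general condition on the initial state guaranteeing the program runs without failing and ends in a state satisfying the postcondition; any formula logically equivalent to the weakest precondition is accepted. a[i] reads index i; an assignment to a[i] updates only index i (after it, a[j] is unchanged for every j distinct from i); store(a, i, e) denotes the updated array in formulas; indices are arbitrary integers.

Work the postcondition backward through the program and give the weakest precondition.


Working backward. After the program, the postcondition z + 2 ≠ -5 must hold; in canonical form it is z ≠ -7.
Before z := r - 3: r ≠ -4
Before buf[3] := m + z - 3: r ≠ -4
Answer: WP = r ≠ -4


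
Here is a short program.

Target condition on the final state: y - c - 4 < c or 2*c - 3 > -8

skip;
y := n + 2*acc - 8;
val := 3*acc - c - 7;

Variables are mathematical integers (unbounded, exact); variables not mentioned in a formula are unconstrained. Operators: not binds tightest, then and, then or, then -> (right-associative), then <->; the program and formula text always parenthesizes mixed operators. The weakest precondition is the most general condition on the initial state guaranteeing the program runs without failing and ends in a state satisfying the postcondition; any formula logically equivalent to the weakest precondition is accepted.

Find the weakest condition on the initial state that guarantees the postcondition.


Working backward. After the program, the postcondition y - c - 4 < c or 2*c - 3 > -8 must hold; in canonical form it is y < 2*c + 4 or 2*c > -5.
Before val := 3*acc - c - 7: y < 2*c + 4 or 2*c > -5
Before y := n + 2*acc - 8: 2*acc + n < 2*c + 12 or 2*c > -5
Before skip: 2*acc + n < 2*c + 12 or 2*c > -5
Answer: WP = 2*acc + n < 2*c + 12 or 2*c > -5


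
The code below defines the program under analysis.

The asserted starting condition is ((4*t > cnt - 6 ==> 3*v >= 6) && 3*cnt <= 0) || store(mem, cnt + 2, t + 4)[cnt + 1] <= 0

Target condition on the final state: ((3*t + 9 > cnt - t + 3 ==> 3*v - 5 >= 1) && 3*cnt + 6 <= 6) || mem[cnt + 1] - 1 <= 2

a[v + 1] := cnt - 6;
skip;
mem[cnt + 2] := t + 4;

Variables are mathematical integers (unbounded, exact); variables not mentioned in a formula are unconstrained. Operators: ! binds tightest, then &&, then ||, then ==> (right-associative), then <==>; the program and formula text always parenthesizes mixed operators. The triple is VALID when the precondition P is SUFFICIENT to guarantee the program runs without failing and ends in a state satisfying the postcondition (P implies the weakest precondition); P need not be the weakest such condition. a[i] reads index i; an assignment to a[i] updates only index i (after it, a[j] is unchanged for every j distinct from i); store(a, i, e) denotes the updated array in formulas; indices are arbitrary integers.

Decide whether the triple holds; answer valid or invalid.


Working backward. After the program, the postcondition ((3*t + 9 > cnt - t + 3 ==> 3*v - 5 >= 1) && 3*cnt + 6 <= 6) || mem[cnt + 1] - 1 <= 2 must hold; in canonical form it is ((4*t > cnt - 6 ==> 3*v >= 6) && 3*cnt <= 0) || mem[cnt + 1] <= 3.
Before mem[cnt + 2] := t + 4: ((4*t > cnt - 6 ==> 3*v >= 6) && 3*cnt <= 0) || store(mem, cnt + 2, t + 4)[cnt + 1] <= 3
Before skip: ((4*t > cnt - 6 ==> 3*v >= 6) && 3*cnt <= 0) || store(mem, cnt + 2, t + 4)[cnt + 1] <= 3
Before a[v + 1] := cnt - 6: ((4*t > cnt - 6 ==> 3*v >= 6) && 3*cnt <= 0) || store(mem, cnt + 2, t + 4)[cnt + 1] <= 3
The weakest precondition is ((4*t > cnt - 6 ==> 3*v >= 6) && 3*cnt <= 0) || store(mem, cnt + 2, t + 4)[cnt + 1] <= 3.
Check whether ((4*t > cnt - 6 ==> 3*v >= 6) && 3*cnt <= 0) || store(mem, cnt + 2, t + 4)[cnt + 1] <= 0 implies it.
Every state satisfying the precondition satisfies the weakest precondition: the implication holds.
Answer: valid


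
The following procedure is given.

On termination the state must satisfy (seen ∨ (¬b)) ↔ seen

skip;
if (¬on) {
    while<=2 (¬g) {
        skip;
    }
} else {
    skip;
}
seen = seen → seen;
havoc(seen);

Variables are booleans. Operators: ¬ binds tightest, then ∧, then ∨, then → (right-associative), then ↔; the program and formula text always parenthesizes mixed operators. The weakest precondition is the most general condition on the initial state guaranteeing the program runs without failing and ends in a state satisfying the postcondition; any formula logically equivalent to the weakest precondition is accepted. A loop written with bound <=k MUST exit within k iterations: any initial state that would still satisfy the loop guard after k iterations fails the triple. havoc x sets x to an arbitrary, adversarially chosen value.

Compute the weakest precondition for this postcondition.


Working backward. After the program, (seen ∨ (¬b)) ↔ seen must hold.
Before havoc seen: b
Before seen := seen → seen: b
Then branch requires ((¬g) → (((¬g) → (g ∧ b)) ∧ (g → b))) ∧ (g → b); else branch requires b.
Before the if: ((¬on) → (((¬g) → (((¬g) → (g ∧ b)) ∧ (g → b))) ∧ (g → b))) ∧ (on → b)
Before skip: ((¬on) → (((¬g) → (((¬g) → (g ∧ b)) ∧ (g → b))) ∧ (g → b))) ∧ (on → b)
Answer: WP = ((¬on) → (((¬g) → (((¬g) → (g ∧ b)) ∧ (g → b))) ∧ (g → b))) ∧ (on → b)


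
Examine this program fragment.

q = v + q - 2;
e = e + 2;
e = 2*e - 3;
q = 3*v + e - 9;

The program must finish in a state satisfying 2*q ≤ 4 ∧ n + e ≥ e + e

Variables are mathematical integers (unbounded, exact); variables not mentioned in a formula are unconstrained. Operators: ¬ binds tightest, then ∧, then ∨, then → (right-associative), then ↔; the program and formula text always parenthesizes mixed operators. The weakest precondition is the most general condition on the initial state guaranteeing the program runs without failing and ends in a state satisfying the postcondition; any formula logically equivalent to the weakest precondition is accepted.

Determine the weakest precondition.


Working backward. After the program, the postcondition 2*q ≤ 4 ∧ n + e ≥ e + e must hold; in canonical form it is 2*q ≤ 4 ∧ n ≥ e.
Before q := 3*v + e - 9: 2*e + 6*v ≤ 22 ∧ n ≥ e
Before e := 2*e - 3: 4*e + 6*v ≤ 28 ∧ n ≥ 2*e - 3
Before e := e + 2: 4*e + 6*v ≤ 20 ∧ n ≥ 2*e + 1
Before q := v + q - 2: 4*e + 6*v ≤ 20 ∧ n ≥ 2*e + 1
Answer: WP = 4*e + 6*v ≤ 20 ∧ n ≥ 2*e + 1


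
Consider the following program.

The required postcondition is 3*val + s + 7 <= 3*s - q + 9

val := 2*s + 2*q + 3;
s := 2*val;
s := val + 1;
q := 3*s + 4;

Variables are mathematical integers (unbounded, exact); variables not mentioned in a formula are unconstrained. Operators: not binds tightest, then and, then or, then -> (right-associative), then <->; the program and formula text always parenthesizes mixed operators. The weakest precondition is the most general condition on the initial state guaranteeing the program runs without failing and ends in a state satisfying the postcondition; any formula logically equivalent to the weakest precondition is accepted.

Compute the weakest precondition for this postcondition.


Working backward. After the program, the postcondition 3*val + s + 7 <= 3*s - q + 9 must hold; in canonical form it is q + 3*val <= 2*s + 2.
Before q := 3*s + 4: s + 3*val <= -2
Before s := val + 1: 4*val <= -3
Before s := 2*val: 4*val <= -3
Before val := 2*s + 2*q + 3: 8*q + 8*s <= -15
Answer: WP = 8*q + 8*s <= -15


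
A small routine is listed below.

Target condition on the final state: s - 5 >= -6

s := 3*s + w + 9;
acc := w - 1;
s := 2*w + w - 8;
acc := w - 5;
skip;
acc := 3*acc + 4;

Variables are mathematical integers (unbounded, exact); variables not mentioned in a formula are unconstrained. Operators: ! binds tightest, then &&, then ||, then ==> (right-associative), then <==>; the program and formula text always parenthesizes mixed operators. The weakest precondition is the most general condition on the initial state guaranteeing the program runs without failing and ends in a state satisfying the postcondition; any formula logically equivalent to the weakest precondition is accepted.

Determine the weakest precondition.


Working backward. After the program, the postcondition s - 5 >= -6 must hold; in canonical form it is s >= -1.
Before acc := 3*acc + 4: s >= -1
Before skip: s >= -1
Before acc := w - 5: s >= -1
Before s := 2*w + w - 8: 3*w >= 7
Before acc := w - 1: 3*w >= 7
Before s := 3*s + w + 9: 3*w >= 7
Answer: WP = 3*w >= 7


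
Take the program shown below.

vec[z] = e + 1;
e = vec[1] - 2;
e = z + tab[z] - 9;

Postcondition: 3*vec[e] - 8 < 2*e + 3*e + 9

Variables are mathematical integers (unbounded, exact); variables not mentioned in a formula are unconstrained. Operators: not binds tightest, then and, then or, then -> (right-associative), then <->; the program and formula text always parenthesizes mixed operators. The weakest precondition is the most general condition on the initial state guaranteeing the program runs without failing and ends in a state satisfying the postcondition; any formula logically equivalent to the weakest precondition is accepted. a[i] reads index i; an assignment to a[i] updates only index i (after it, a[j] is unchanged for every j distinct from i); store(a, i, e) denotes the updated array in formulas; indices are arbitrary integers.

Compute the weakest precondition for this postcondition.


Working backward. After the program, the postcondition 3*vec[e] - 8 < 2*e + 3*e + 9 must hold; in canonical form it is 3*vec[e] < 5*e + 17.
Before e := z + tab[z] - 9: 3*vec[tab[z] + z - 9] < 5*tab[z] + 5*z - 28
Before e := vec[1] - 2: 3*vec[tab[z] + z - 9] < 5*tab[z] + 5*z - 28
Before vec[z] := e + 1: 3*store(vec, z, e + 1)[tab[z] + z - 9] < 5*tab[z] + 5*z - 28
Answer: WP = 3*store(vec, z, e + 1)[tab[z] + z - 9] < 5*tab[z] + 5*z - 28


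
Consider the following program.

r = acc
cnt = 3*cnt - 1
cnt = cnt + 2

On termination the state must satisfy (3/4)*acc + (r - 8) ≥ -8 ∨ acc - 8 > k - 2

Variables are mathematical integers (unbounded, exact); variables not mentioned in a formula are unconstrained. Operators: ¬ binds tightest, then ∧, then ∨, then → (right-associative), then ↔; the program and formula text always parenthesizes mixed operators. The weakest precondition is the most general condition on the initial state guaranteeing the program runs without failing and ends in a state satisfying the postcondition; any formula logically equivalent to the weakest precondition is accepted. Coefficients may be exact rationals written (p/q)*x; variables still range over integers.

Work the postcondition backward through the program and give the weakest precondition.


Working backward. After the program, the postcondition (3/4)*acc + (r - 8) ≥ -8 ∨ acc - 8 > k - 2 must hold; in canonical form it is (3/4)*acc + r ≥ 0 ∨ acc > k + 6.
Before cnt := cnt + 2: (3/4)*acc + r ≥ 0 ∨ acc > k + 6
Before cnt := 3*cnt - 1: (3/4)*acc + r ≥ 0 ∨ acc > k + 6
Before r := acc: (7/4)*acc ≥ 0 ∨ acc > k + 6
Answer: WP = (7/4)*acc ≥ 0 ∨ acc > k + 6


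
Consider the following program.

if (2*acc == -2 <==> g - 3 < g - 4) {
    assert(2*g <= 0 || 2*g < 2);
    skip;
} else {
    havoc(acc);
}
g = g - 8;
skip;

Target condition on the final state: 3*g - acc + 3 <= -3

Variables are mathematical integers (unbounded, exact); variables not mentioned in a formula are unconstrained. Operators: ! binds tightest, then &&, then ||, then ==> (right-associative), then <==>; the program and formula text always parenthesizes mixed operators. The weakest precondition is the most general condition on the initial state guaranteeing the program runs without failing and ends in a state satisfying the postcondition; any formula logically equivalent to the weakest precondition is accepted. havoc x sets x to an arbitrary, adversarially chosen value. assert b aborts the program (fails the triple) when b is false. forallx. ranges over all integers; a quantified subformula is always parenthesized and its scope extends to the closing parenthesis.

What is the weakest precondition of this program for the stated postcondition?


Working backward. After the program, the postcondition 3*g - acc + 3 <= -3 must hold; in canonical form it is 3*g <= acc - 6.
Before skip: 3*g <= acc - 6
Before g := g - 8: 3*g <= acc + 18
Then branch requires (2*g <= 0 || 2*g < 2) && 3*g <= acc + 18; else branch requires forall acc_1. 3*g <= acc_1 + 18.
Before the if: ((!(2*acc == -2)) ==> ((2*g <= 0 || 2*g < 2) && 3*g <= acc + 18)) && (2*acc == -2 ==> (forall acc_1. 3*g <= acc_1 + 18))
Answer: WP = ((!(2*acc == -2)) ==> ((2*g <= 0 || 2*g < 2) && 3*g <= acc + 18)) && (2*acc == -2 ==> (forall acc_1. 3*g <= acc_1 + 18))


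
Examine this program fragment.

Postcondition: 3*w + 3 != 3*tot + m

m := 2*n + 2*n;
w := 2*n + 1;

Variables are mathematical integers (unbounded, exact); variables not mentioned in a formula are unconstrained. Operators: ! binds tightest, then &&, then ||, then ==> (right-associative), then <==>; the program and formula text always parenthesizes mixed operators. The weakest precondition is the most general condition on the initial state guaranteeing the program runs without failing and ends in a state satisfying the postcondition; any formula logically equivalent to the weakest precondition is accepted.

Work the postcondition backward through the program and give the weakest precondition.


Working backward. After the program, the postcondition 3*w + 3 != 3*tot + m must hold; in canonical form it is 3*w != m + 3*tot - 3.
Before w := 2*n + 1: 6*n != m + 3*tot - 6
Before m := 2*n + 2*n: 2*n != 3*tot - 6
Answer: WP = 2*n != 3*tot - 6


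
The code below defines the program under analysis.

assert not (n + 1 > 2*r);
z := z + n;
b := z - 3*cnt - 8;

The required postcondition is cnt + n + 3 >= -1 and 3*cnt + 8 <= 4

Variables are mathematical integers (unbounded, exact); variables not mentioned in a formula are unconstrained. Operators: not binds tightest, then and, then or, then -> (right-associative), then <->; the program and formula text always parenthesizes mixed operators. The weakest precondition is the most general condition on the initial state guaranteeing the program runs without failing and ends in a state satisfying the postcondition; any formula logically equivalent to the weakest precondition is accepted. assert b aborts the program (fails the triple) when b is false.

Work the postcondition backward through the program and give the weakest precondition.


Working backward. After the program, the postcondition cnt + n + 3 >= -1 and 3*cnt + 8 <= 4 must hold; in canonical form it is cnt + n >= -4 and 3*cnt <= -4.
Before b := z - 3*cnt - 8: cnt + n >= -4 and 3*cnt <= -4
Before z := z + n: cnt + n >= -4 and 3*cnt <= -4
Before assert not (n + 1 > 2*r): (not (n > 2*r - 1)) and cnt + n >= -4 and 3*cnt <= -4
Answer: WP = (not (n > 2*r - 1)) and cnt + n >= -4 and 3*cnt <= -4


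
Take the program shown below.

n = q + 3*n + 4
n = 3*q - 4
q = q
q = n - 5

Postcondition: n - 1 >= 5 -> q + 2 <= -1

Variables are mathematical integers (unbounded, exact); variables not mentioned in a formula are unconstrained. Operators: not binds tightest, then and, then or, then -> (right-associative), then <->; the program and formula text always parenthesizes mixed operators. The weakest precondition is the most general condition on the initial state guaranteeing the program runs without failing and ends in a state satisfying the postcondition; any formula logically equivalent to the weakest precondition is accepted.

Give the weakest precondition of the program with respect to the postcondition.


Working backward. After the program, the postcondition n - 1 >= 5 -> q + 2 <= -1 must hold; in canonical form it is n >= 6 -> q <= -3.
Before q := n - 5: n >= 6 -> n <= 2
Before q := q: n >= 6 -> n <= 2
Before n := 3*q - 4: 3*q >= 10 -> 3*q <= 6
Before n := q + 3*n + 4: 3*q >= 10 -> 3*q <= 6
Answer: WP = 3*q >= 10 -> 3*q <= 6


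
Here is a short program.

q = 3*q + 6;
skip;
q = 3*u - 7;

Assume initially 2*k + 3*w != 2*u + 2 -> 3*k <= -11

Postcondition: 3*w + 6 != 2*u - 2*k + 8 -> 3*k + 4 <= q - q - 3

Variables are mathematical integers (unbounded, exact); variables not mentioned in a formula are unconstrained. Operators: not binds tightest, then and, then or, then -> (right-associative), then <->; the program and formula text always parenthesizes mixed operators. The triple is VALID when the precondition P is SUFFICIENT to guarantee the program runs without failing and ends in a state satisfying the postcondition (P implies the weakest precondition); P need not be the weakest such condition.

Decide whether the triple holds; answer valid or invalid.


Working backward. After the program, the postcondition 3*w + 6 != 2*u - 2*k + 8 -> 3*k + 4 <= q - q - 3 must hold; in canonical form it is 2*k + 3*w != 2*u + 2 -> 3*k <= -7.
Before q := 3*u - 7: 2*k + 3*w != 2*u + 2 -> 3*k <= -7
Before skip: 2*k + 3*w != 2*u + 2 -> 3*k <= -7
Before q := 3*q + 6: 2*k + 3*w != 2*u + 2 -> 3*k <= -7
The weakest precondition is 2*k + 3*w != 2*u + 2 -> 3*k <= -7.
Check whether 2*k + 3*w != 2*u + 2 -> 3*k <= -11 implies it.
Every state satisfying the precondition satisfies the weakest precondition: the implication holds.
Answer: valid


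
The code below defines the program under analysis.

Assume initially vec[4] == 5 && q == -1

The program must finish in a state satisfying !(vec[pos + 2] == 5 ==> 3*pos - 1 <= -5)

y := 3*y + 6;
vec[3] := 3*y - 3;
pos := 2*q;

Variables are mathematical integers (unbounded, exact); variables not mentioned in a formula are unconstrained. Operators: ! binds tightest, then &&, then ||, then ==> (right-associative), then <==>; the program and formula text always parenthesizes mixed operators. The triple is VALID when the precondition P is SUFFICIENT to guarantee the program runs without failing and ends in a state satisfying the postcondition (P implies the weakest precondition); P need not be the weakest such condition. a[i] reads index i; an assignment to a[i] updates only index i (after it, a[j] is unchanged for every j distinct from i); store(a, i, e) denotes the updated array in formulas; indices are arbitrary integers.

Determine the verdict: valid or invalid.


Working backward. After the program, the postcondition !(vec[pos + 2] == 5 ==> 3*pos - 1 <= -5) must hold; in canonical form it is !(vec[pos + 2] == 5 ==> 3*pos <= -4).
Before pos := 2*q: !(vec[2*q + 2] == 5 ==> 6*q <= -4)
Before vec[3] := 3*y - 3: !(store(vec, 3, 3*y - 3)[2*q + 2] == 5 ==> 6*q <= -4)
Before y := 3*y + 6: !(store(vec, 3, 9*y + 15)[2*q + 2] == 5 ==> 6*q <= -4)
The weakest precondition is !(store(vec, 3, 9*y + 15)[2*q + 2] == 5 ==> 6*q <= -4).
Check whether vec[4] == 5 && q == -1 implies it.
Countermodel: at the initial state q = -1, vec = {[0] = 5, [3] = 5, [4] = 5, elsewhere 5}, y = 0, the precondition holds but the weakest precondition fails.
Answer: invalid


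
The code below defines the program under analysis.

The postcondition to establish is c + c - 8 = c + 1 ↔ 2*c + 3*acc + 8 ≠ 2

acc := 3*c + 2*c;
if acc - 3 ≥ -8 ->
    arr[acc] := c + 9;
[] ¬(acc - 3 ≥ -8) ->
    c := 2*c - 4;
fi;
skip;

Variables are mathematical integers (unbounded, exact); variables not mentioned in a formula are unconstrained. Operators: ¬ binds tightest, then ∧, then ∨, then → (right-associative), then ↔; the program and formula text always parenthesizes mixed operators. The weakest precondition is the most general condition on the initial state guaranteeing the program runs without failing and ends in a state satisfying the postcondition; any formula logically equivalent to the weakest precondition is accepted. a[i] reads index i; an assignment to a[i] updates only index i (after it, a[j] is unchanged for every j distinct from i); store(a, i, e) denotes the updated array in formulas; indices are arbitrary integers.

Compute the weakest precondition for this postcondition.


Working backward. After the program, the postcondition c + c - 8 = c + 1 ↔ 2*c + 3*acc + 8 ≠ 2 must hold; in canonical form it is c = 9 ↔ 3*acc + 2*c ≠ -6.
Before skip: c = 9 ↔ 3*acc + 2*c ≠ -6
Then branch requires c = 9 ↔ 3*acc + 2*c ≠ -6; else branch requires 2*c = 13 ↔ 3*acc + 4*c ≠ 2.
Before the if: (acc ≥ -5 → (c = 9 ↔ 3*acc + 2*c ≠ -6)) ∧ ((¬(acc ≥ -5)) → (2*c = 13 ↔ 3*acc + 4*c ≠ 2))
Before acc := 3*c + 2*c: (5*c ≥ -5 → (c = 9 ↔ 17*c ≠ -6)) ∧ ((¬(5*c ≥ -5)) → (2*c = 13 ↔ 19*c ≠ 2))
Answer: WP = (5*c ≥ -5 → (c = 9 ↔ 17*c ≠ -6)) ∧ ((¬(5*c ≥ -5)) → (2*c = 13 ↔ 19*c ≠ 2))


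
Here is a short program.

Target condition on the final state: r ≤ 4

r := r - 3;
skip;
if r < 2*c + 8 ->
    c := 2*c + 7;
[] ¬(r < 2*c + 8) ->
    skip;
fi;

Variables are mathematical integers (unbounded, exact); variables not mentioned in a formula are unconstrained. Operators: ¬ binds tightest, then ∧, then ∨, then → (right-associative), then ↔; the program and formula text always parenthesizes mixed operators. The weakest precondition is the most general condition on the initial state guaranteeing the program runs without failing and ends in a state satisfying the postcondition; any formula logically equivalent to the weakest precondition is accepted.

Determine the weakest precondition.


Working backward. After the program, r ≤ 4 must hold.
Then branch requires r ≤ 4; else branch requires r ≤ 4.
Before the if: (r < 2*c + 8 → r ≤ 4) ∧ ((¬(r < 2*c + 8)) → r ≤ 4)
Before skip: (r < 2*c + 8 → r ≤ 4) ∧ ((¬(r < 2*c + 8)) → r ≤ 4)
Before r := r - 3: (r < 2*c + 11 → r ≤ 7) ∧ ((¬(r < 2*c + 11)) → r ≤ 7)
Answer: WP = (r < 2*c + 11 → r ≤ 7) ∧ ((¬(r < 2*c + 11)) → r ≤ 7)


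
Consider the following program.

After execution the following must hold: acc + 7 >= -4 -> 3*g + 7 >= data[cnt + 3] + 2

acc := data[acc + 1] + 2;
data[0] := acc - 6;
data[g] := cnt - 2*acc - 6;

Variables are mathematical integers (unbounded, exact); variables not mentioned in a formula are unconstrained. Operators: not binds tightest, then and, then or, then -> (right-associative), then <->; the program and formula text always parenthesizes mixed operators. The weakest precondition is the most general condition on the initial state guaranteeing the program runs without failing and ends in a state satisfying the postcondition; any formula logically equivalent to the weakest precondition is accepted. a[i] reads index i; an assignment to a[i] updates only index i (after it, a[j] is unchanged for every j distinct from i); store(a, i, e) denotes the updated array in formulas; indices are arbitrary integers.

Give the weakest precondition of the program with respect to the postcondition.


Working backward. After the program, the postcondition acc + 7 >= -4 -> 3*g + 7 >= data[cnt + 3] + 2 must hold; in canonical form it is acc >= -11 -> 3*g >= data[cnt + 3] - 5.
Before data[g] := cnt - 2*acc - 6: acc >= -11 -> 3*g >= store(data, g, -2*acc + cnt - 6)[cnt + 3] - 5
Before data[0] := acc - 6: acc >= -11 -> 3*g >= store(store(data, 0, acc - 6), g, -2*acc + cnt - 6)[cnt + 3] - 5
Before acc := data[acc + 1] + 2: data[acc + 1] >= -13 -> 3*g >= store(store(data, 0, data[acc + 1] - 4), g, -2*data[acc + 1] + cnt - 10)[cnt + 3] - 5
Answer: WP = data[acc + 1] >= -13 -> 3*g >= store(store(data, 0, data[acc + 1] - 4), g, -2*data[acc + 1] + cnt - 10)[cnt + 3] - 5


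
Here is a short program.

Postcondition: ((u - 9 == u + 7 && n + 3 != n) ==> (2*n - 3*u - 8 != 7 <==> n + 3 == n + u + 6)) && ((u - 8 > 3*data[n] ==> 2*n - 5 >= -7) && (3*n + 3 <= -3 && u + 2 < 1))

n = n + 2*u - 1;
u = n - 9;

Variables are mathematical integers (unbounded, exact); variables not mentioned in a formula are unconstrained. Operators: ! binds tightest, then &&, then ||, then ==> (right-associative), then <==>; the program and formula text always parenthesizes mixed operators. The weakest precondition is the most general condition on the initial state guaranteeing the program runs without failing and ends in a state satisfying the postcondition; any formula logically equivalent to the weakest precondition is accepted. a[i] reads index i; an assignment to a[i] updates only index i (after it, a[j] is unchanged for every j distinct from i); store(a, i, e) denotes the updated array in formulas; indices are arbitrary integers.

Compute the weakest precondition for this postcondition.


Working backward. After the program, the postcondition ((u - 9 == u + 7 && n + 3 != n) ==> (2*n - 3*u - 8 != 7 <==> n + 3 == n + u + 6)) && ((u - 8 > 3*data[n] ==> 2*n - 5 >= -7) && (3*n + 3 <= -3 && u + 2 < 1)) must hold; in canonical form it is (u > 3*data[n] + 8 ==> 2*n >= -2) && 3*n <= -6 && u < -1.
Before u := n - 9: (n > 3*data[n] + 17 ==> 2*n >= -2) && 3*n <= -6 && n < 8
Before n := n + 2*u - 1: (n + 2*u > 3*data[n + 2*u - 1] + 18 ==> 2*n + 4*u >= 0) && 3*n + 6*u <= -3 && n + 2*u < 9
Answer: WP = (n + 2*u > 3*data[n + 2*u - 1] + 18 ==> 2*n + 4*u >= 0) && 3*n + 6*u <= -3 && n + 2*u < 9


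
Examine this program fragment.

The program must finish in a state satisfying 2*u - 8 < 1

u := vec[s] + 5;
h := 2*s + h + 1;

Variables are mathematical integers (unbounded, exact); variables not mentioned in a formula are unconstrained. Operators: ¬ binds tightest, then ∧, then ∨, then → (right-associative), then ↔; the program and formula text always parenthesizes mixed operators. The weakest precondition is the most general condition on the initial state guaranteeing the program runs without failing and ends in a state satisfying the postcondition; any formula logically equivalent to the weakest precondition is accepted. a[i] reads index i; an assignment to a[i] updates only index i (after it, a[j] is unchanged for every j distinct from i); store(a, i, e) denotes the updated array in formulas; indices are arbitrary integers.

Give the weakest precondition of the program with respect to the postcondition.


Working backward. After the program, the postcondition 2*u - 8 < 1 must hold; in canonical form it is 2*u < 9.
Before h := 2*s + h + 1: 2*u < 9
Before u := vec[s] + 5: 2*vec[s] < -1
Answer: WP = 2*vec[s] < -1


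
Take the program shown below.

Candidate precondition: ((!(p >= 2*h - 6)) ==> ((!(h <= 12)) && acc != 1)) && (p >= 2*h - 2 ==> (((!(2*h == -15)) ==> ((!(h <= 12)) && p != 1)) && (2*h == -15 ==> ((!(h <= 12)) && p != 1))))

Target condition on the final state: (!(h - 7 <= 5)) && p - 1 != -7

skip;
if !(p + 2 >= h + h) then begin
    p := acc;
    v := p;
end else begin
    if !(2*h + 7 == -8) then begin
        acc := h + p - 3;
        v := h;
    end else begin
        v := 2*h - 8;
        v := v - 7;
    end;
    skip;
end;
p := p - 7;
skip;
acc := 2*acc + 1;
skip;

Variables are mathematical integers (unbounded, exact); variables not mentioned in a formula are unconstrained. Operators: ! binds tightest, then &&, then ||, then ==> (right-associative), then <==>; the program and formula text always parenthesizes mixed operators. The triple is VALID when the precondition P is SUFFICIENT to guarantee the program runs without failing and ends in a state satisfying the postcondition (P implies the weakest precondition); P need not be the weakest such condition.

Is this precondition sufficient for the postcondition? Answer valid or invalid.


Working backward. After the program, the postcondition (!(h - 7 <= 5)) && p - 1 != -7 must hold; in canonical form it is (!(h <= 12)) && p != -6.
Before skip: (!(h <= 12)) && p != -6
Before acc := 2*acc + 1: (!(h <= 12)) && p != -6
Before skip: (!(h <= 12)) && p != -6
Before p := p - 7: (!(h <= 12)) && p != 1
Then branch requires (!(h <= 12)) && acc != 1; else branch requires ((!(2*h == -15)) ==> ((!(h <= 12)) && p != 1)) && (2*h == -15 ==> ((!(h <= 12)) && p != 1)).
Before the if: ((!(p >= 2*h - 2)) ==> ((!(h <= 12)) && acc != 1)) && (p >= 2*h - 2 ==> (((!(2*h == -15)) ==> ((!(h <= 12)) && p != 1)) && (2*h == -15 ==> ((!(h <= 12)) && p != 1))))
Before skip: ((!(p >= 2*h - 2)) ==> ((!(h <= 12)) && acc != 1)) && (p >= 2*h - 2 ==> (((!(2*h == -15)) ==> ((!(h <= 12)) && p != 1)) && (2*h == -15 ==> ((!(h <= 12)) && p != 1))))
The weakest precondition is ((!(p >= 2*h - 2)) ==> ((!(h <= 12)) && acc != 1)) && (p >= 2*h - 2 ==> (((!(2*h == -15)) ==> ((!(h <= 12)) && p != 1)) && (2*h == -15 ==> ((!(h <= 12)) && p != 1)))).
Check whether ((!(p >= 2*h - 6)) ==> ((!(h <= 12)) && acc != 1)) && (p >= 2*h - 2 ==> (((!(2*h == -15)) ==> ((!(h <= 12)) && p != 1)) && (2*h == -15 ==> ((!(h <= 12)) && p != 1)))) implies it.
Countermodel: at the initial state acc = 1, h = 2, p = 1, the precondition holds but the weakest precondition fails.
Answer: invalid


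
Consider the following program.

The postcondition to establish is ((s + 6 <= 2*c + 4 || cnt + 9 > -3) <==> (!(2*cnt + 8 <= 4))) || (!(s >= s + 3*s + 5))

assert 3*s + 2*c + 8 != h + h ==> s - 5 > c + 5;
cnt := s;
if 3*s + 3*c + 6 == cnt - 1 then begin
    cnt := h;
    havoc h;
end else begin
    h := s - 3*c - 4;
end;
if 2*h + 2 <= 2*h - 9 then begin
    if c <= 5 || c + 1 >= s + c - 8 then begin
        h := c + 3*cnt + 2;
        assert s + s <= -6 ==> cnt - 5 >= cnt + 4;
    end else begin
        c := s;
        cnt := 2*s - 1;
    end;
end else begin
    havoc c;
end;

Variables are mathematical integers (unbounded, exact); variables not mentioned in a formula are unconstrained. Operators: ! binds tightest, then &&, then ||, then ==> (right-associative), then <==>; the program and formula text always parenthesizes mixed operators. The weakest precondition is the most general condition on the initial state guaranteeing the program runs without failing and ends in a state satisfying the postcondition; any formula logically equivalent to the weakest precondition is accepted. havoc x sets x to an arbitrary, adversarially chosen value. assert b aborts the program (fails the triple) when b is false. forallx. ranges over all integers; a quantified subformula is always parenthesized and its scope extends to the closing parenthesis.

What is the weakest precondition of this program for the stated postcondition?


Working backward. After the program, the postcondition ((s + 6 <= 2*c + 4 || cnt + 9 > -3) <==> (!(2*cnt + 8 <= 4))) || (!(s >= s + 3*s + 5)) must hold; in canonical form it is ((s <= 2*c - 2 || cnt > -12) <==> (!(2*cnt <= -4))) || (!(3*s <= -5)).
Then branch requires ((c <= 5 || s <= 9) ==> ((!(2*s <= -6)) && (((s <= 2*c - 2 || cnt > -12) <==> (!(2*cnt <= -4))) || (!(3*s <= -5))))) && ((!(c <= 5 || s <= 9)) ==> (((s >= 2 || 2*s > -11) <==> (!(4*s <= -2))) || (!(3*s <= -5)))); else branch requires forall c_1. (((s <= 2*c_1 - 2 || cnt > -12) <==> (!(2*cnt <= -4))) || (!(3*s <= -5))).
Before the if: forall c_1. (((s <= 2*c_1 - 2 || cnt > -12) <==> (!(2*cnt <= -4))) || (!(3*s <= -5)))
Then branch requires forall c_1. (((s <= 2*c_1 - 2 || h > -12) <==> (!(2*h <= -4))) || (!(3*s <= -5))); else branch requires forall c_1. (((s <= 2*c_1 - 2 || cnt > -12) <==> (!(2*cnt <= -4))) || (!(3*s <= -5))).
Before the if: (3*c + 3*s == cnt - 7 ==> (forall c_1. (((s <= 2*c_1 - 2 || h > -12) <==> (!(2*h <= -4))) || (!(3*s <= -5))))) && ((!(3*c + 3*s == cnt - 7)) ==> (forall c_1. (((s <= 2*c_1 - 2 || cnt > -12) <==> (!(2*cnt <= -4))) || (!(3*s <= -5)))))
Before cnt := s: (3*c + 2*s == -7 ==> (forall c_1. (((s <= 2*c_1 - 2 || h > -12) <==> (!(2*h <= -4))) || (!(3*s <= -5))))) && ((!(3*c + 2*s == -7)) ==> (forall c_1. (((s <= 2*c_1 - 2 || s > -12) <==> (!(2*s <= -4))) || (!(3*s <= -5)))))
Before assert 3*s + 2*c + 8 != h + h ==> s - 5 > c + 5: (2*c + 3*s != 2*h - 8 ==> s > c + 10) && (3*c + 2*s == -7 ==> (forall c_1. (((s <= 2*c_1 - 2 || h > -12) <==> (!(2*h <= -4))) || (!(3*s <= -5))))) && ((!(3*c + 2*s == -7)) ==> (forall c_1. (((s <= 2*c_1 - 2 || s > -12) <==> (!(2*s <= -4))) || (!(3*s <= -5)))))
Answer: WP = (2*c + 3*s != 2*h - 8 ==> s > c + 10) && (3*c + 2*s == -7 ==> (forall c_1. (((s <= 2*c_1 - 2 || h > -12) <==> (!(2*h <= -4))) || (!(3*s <= -5))))) && ((!(3*c + 2*s == -7)) ==> (forall c_1. (((s <= 2*c_1 - 2 || s > -12) <==> (!(2*s <= -4))) || (!(3*s <= -5)))))


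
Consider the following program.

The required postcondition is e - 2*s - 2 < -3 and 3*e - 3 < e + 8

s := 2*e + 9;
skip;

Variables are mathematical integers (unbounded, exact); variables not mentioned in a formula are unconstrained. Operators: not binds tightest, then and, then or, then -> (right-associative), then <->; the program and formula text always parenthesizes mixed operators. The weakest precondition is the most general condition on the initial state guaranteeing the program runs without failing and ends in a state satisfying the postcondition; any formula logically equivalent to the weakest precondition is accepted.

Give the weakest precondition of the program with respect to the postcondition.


Working backward. After the program, the postcondition e - 2*s - 2 < -3 and 3*e - 3 < e + 8 must hold; in canonical form it is e < 2*s - 1 and 2*e < 11.
Before skip: e < 2*s - 1 and 2*e < 11
Before s := 2*e + 9: 3*e > -17 and 2*e < 11
Answer: WP = 3*e > -17 and 2*e < 11


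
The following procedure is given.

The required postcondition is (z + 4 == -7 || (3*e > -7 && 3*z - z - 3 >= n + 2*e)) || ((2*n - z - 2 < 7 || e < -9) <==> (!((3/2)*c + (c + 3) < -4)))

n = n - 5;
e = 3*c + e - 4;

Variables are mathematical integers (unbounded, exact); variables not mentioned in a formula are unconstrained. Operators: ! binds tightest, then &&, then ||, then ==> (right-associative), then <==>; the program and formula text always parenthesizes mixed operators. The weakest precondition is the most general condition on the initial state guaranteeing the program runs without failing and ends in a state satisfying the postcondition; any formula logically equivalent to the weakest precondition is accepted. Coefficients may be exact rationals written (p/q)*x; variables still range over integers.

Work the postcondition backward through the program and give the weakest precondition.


Working backward. After the program, the postcondition (z + 4 == -7 || (3*e > -7 && 3*z - z - 3 >= n + 2*e)) || ((2*n - z - 2 < 7 || e < -9) <==> (!((3/2)*c + (c + 3) < -4))) must hold; in canonical form it is z == -11 || (3*e > -7 && 2*z >= 2*e + n + 3) || ((2*n < z + 9 || e < -9) <==> (!((5/2)*c < -7))).
Before e := 3*c + e - 4: z == -11 || (9*c + 3*e > 5 && 2*z >= 6*c + 2*e + n - 5) || ((2*n < z + 9 || 3*c + e < -5) <==> (!((5/2)*c < -7)))
Before n := n - 5: z == -11 || (9*c + 3*e > 5 && 2*z >= 6*c + 2*e + n - 10) || ((2*n < z + 19 || 3*c + e < -5) <==> (!((5/2)*c < -7)))
Answer: WP = z == -11 || (9*c + 3*e > 5 && 2*z >= 6*c + 2*e + n - 10) || ((2*n < z + 19 || 3*c + e < -5) <==> (!((5/2)*c < -7)))


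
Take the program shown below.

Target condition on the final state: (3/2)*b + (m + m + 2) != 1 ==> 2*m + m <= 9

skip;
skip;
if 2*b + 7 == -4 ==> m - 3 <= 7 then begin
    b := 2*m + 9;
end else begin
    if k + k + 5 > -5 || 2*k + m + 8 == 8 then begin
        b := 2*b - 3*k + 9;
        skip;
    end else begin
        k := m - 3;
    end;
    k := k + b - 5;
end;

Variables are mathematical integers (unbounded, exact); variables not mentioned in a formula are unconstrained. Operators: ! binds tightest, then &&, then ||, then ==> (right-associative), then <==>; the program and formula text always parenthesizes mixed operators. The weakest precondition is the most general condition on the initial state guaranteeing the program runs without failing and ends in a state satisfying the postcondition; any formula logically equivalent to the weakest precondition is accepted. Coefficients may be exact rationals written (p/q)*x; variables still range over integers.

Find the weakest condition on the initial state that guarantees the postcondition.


Working backward. After the program, the postcondition (3/2)*b + (m + m + 2) != 1 ==> 2*m + m <= 9 must hold; in canonical form it is (3/2)*b + 2*m != -1 ==> 3*m <= 9.
Then branch requires 5*m != -29/2 ==> 3*m <= 9; else branch requires ((2*k > -10 || 2*k + m == 0) ==> (3*b + 2*m != (9/2)*k - 29/2 ==> 3*m <= 9)) && ((!(2*k > -10 || 2*k + m == 0)) ==> ((3/2)*b + 2*m != -1 ==> 3*m <= 9)).
Before the if: ((2*b == -11 ==> m <= 10) ==> (5*m != -29/2 ==> 3*m <= 9)) && ((!(2*b == -11 ==> m <= 10)) ==> (((2*k > -10 || 2*k + m == 0) ==> (3*b + 2*m != (9/2)*k - 29/2 ==> 3*m <= 9)) && ((!(2*k > -10 || 2*k + m == 0)) ==> ((3/2)*b + 2*m != -1 ==> 3*m <= 9))))
Before skip: ((2*b == -11 ==> m <= 10) ==> (5*m != -29/2 ==> 3*m <= 9)) && ((!(2*b == -11 ==> m <= 10)) ==> (((2*k > -10 || 2*k + m == 0) ==> (3*b + 2*m != (9/2)*k - 29/2 ==> 3*m <= 9)) && ((!(2*k > -10 || 2*k + m == 0)) ==> ((3/2)*b + 2*m != -1 ==> 3*m <= 9))))
Before skip: ((2*b == -11 ==> m <= 10) ==> (5*m != -29/2 ==> 3*m <= 9)) && ((!(2*b == -11 ==> m <= 10)) ==> (((2*k > -10 || 2*k + m == 0) ==> (3*b + 2*m != (9/2)*k - 29/2 ==> 3*m <= 9)) && ((!(2*k > -10 || 2*k + m == 0)) ==> ((3/2)*b + 2*m != -1 ==> 3*m <= 9))))
Answer: WP = ((2*b == -11 ==> m <= 10) ==> (5*m != -29/2 ==> 3*m <= 9)) && ((!(2*b == -11 ==> m <= 10)) ==> (((2*k > -10 || 2*k + m == 0) ==> (3*b + 2*m != (9/2)*k - 29/2 ==> 3*m <= 9)) && ((!(2*k > -10 || 2*k + m == 0)) ==> ((3/2)*b + 2*m != -1 ==> 3*m <= 9))))


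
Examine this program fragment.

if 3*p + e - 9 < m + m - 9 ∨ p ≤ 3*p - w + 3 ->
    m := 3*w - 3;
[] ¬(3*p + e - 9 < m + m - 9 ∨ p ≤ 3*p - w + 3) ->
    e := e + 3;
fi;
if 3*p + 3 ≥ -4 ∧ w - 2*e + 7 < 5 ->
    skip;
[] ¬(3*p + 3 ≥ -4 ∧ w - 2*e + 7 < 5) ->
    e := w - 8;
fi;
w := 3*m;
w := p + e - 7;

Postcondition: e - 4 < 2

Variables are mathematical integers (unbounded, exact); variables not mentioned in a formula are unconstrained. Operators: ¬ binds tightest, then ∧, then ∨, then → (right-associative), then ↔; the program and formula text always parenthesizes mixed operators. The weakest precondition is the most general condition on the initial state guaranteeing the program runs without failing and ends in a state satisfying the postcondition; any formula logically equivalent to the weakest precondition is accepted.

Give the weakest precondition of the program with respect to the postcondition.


Working backward. After the program, the postcondition e - 4 < 2 must hold; in canonical form it is e < 6.
Before w := p + e - 7: e < 6
Before w := 3*m: e < 6
Then branch requires e < 6; else branch requires w < 14.
Before the if: ((3*p ≥ -7 ∧ w < 2*e - 2) → e < 6) ∧ ((¬(3*p ≥ -7 ∧ w < 2*e - 2)) → w < 14)
Then branch requires ((3*p ≥ -7 ∧ w < 2*e - 2) → e < 6) ∧ ((¬(3*p ≥ -7 ∧ w < 2*e - 2)) → w < 14); else branch requires ((3*p ≥ -7 ∧ w < 2*e + 4) → e < 3) ∧ ((¬(3*p ≥ -7 ∧ w < 2*e + 4)) → w < 14).
Before the if: ((e + 3*p < 2*m ∨ w ≤ 2*p + 3) → (((3*p ≥ -7 ∧ w < 2*e - 2) → e < 6) ∧ ((¬(3*p ≥ -7 ∧ w < 2*e - 2)) → w < 14))) ∧ ((¬(e + 3*p < 2*m ∨ w ≤ 2*p + 3)) → (((3*p ≥ -7 ∧ w < 2*e + 4) → e < 3) ∧ ((¬(3*p ≥ -7 ∧ w < 2*e + 4)) → w < 14)))
Answer: WP = ((e + 3*p < 2*m ∨ w ≤ 2*p + 3) → (((3*p ≥ -7 ∧ w < 2*e - 2) → e < 6) ∧ ((¬(3*p ≥ -7 ∧ w < 2*e - 2)) → w < 14))) ∧ ((¬(e + 3*p < 2*m ∨ w ≤ 2*p + 3)) → (((3*p ≥ -7 ∧ w < 2*e + 4) → e < 3) ∧ ((¬(3*p ≥ -7 ∧ w < 2*e + 4)) → w < 14)))


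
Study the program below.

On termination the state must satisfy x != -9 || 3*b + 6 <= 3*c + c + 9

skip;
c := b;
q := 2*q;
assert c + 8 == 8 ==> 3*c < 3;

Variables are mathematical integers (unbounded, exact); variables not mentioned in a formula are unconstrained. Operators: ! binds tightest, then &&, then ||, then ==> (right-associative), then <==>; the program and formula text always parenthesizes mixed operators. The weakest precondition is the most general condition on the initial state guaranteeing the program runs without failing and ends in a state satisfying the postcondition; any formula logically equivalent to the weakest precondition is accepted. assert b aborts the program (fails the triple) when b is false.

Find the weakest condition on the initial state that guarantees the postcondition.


Working backward. After the program, the postcondition x != -9 || 3*b + 6 <= 3*c + c + 9 must hold; in canonical form it is x != -9 || 3*b <= 4*c + 3.
Before assert c + 8 == 8 ==> 3*c < 3: (c == 0 ==> 3*c < 3) && (x != -9 || 3*b <= 4*c + 3)
Before q := 2*q: (c == 0 ==> 3*c < 3) && (x != -9 || 3*b <= 4*c + 3)
Before c := b: (b == 0 ==> 3*b < 3) && (x != -9 || b >= -3)
Before skip: (b == 0 ==> 3*b < 3) && (x != -9 || b >= -3)
Answer: WP = (b == 0 ==> 3*b < 3) && (x != -9 || b >= -3)
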